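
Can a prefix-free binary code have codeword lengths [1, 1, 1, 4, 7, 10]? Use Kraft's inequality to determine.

Kraft inequality: Σ 2^(-l_i) ≤ 1 for prefix-free code
Calculating: 2^(-1) + 2^(-1) + 2^(-1) + 2^(-4) + 2^(-7) + 2^(-10)
= 0.5 + 0.5 + 0.5 + 0.0625 + 0.0078125 + 0.0009765625
= 1.5713
Since 1.5713 > 1, prefix-free code does not exist


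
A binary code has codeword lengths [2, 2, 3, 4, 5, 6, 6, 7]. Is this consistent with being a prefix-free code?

Kraft inequality: Σ 2^(-l_i) ≤ 1 for prefix-free code
Calculating: 2^(-2) + 2^(-2) + 2^(-3) + 2^(-4) + 2^(-5) + 2^(-6) + 2^(-6) + 2^(-7)
= 0.25 + 0.25 + 0.125 + 0.0625 + 0.03125 + 0.015625 + 0.015625 + 0.0078125
= 0.7578
Since 0.7578 ≤ 1, prefix-free code exists


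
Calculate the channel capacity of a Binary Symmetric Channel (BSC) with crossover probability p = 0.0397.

For BSC with error probability p:
C = 1 - H(p) where H(p) is binary entropy
H(0.0397) = -0.0397 × log₂(0.0397) - 0.9603 × log₂(0.9603)
H(p) = 0.2409
C = 1 - 0.2409 = 0.7591 bits/use


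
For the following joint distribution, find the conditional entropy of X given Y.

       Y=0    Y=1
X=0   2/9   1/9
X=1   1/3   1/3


H(X|Y) = Σ_y p(y) H(X|Y=y)
  p(Y=0) = 5/9, H(X|Y=0) = 0.9710
  p(Y=1) = 4/9, H(X|Y=1) = 0.8113
H(X|Y) = 0.5556×0.9710 + 0.4444×0.8113 = 0.9000 bits


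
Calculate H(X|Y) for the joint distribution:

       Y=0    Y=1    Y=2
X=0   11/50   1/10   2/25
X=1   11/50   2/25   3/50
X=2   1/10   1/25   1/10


H(X|Y) = Σ_y p(y) H(X|Y=y)
  p(Y=0) = 27/50, H(X|Y=0) = 1.5061
  p(Y=1) = 11/50, H(X|Y=1) = 1.4949
  p(Y=2) = 6/25, H(X|Y=2) = 1.5546
H(X|Y) = 0.5400×1.5061 + 0.2200×1.4949 + 0.2400×1.5546 = 1.5153 bits


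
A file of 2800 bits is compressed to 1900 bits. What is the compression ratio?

Compression ratio = Original / Compressed
= 2800 / 1900 = 1.47:1


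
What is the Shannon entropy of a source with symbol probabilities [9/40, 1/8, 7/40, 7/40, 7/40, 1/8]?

H(X) = -Σ p(x) log₂ p(x)
  -9/40 × log₂(9/40) = 0.4842
  -1/8 × log₂(1/8) = 0.3750
  -7/40 × log₂(7/40) = 0.4401
  -7/40 × log₂(7/40) = 0.4401
  -7/40 × log₂(7/40) = 0.4401
  -1/8 × log₂(1/8) = 0.3750
H(X) = 2.5544 bits


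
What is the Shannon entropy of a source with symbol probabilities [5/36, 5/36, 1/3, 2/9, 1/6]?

H(X) = -Σ p(x) log₂ p(x)
  -5/36 × log₂(5/36) = 0.3956
  -5/36 × log₂(5/36) = 0.3956
  -1/3 × log₂(1/3) = 0.5283
  -2/9 × log₂(2/9) = 0.4822
  -1/6 × log₂(1/6) = 0.4308
H(X) = 2.2325 bits


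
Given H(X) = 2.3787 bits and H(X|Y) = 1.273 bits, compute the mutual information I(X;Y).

I(X;Y) = H(X) - H(X|Y)
I(X;Y) = 2.3787 - 1.273 = 1.1057 bits


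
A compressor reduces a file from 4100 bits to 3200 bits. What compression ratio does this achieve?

Compression ratio = Original / Compressed
= 4100 / 3200 = 1.28:1


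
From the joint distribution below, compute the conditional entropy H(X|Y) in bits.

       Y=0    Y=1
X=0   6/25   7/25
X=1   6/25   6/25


H(X|Y) = Σ_y p(y) H(X|Y=y)
  p(Y=0) = 12/25, H(X|Y=0) = 1.0000
  p(Y=1) = 13/25, H(X|Y=1) = 0.9957
H(X|Y) = 0.4800×1.0000 + 0.5200×0.9957 = 0.9978 bits


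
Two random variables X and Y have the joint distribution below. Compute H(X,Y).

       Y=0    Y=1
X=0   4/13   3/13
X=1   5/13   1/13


H(X,Y) = -Σ p(x,y) log₂ p(x,y)
  p(0,0)=4/13: -0.3077 × log₂(0.3077) = 0.5232
  p(0,1)=3/13: -0.2308 × log₂(0.2308) = 0.4882
  p(1,0)=5/13: -0.3846 × log₂(0.3846) = 0.5302
  p(1,1)=1/13: -0.0769 × log₂(0.0769) = 0.2846
H(X,Y) = 1.8262 bits


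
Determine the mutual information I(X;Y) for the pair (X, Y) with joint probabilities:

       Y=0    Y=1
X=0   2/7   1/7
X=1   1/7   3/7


H(X) = 0.9852, H(Y) = 0.9852, H(X,Y) = 1.8424
I(X;Y) = H(X) + H(Y) - H(X,Y) = 0.1281 bits


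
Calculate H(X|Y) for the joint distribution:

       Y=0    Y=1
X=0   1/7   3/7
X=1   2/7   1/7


H(X|Y) = Σ_y p(y) H(X|Y=y)
  p(Y=0) = 3/7, H(X|Y=0) = 0.9183
  p(Y=1) = 4/7, H(X|Y=1) = 0.8113
H(X|Y) = 0.4286×0.9183 + 0.5714×0.8113 = 0.8571 bits


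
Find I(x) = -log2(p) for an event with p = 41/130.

Information content I(x) = -log₂(p(x))
I = -log₂(41/130) = -log₂(0.3154)
I = 1.6648 bits


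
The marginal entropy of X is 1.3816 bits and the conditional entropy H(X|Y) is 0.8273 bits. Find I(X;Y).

I(X;Y) = H(X) - H(X|Y)
I(X;Y) = 1.3816 - 0.8273 = 0.5543 bits


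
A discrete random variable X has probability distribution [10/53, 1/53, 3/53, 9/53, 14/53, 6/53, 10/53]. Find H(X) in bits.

H(X) = -Σ p(x) log₂ p(x)
  -10/53 × log₂(10/53) = 0.4540
  -1/53 × log₂(1/53) = 0.1081
  -3/53 × log₂(3/53) = 0.2345
  -9/53 × log₂(9/53) = 0.4344
  -14/53 × log₂(14/53) = 0.5073
  -6/53 × log₂(6/53) = 0.3558
  -10/53 × log₂(10/53) = 0.4540
H(X) = 2.5480 bits


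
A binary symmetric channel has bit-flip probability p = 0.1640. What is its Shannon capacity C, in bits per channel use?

For BSC with error probability p:
C = 1 - H(p) where H(p) is binary entropy
H(0.1640) = -0.1640 × log₂(0.1640) - 0.8360 × log₂(0.8360)
H(p) = 0.6438
C = 1 - 0.6438 = 0.3562 bits/use


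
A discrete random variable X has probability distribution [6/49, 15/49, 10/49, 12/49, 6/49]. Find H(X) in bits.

H(X) = -Σ p(x) log₂ p(x)
  -6/49 × log₂(6/49) = 0.3710
  -15/49 × log₂(15/49) = 0.5228
  -10/49 × log₂(10/49) = 0.4679
  -12/49 × log₂(12/49) = 0.4971
  -6/49 × log₂(6/49) = 0.3710
H(X) = 2.2298 bits


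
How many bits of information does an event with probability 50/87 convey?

Information content I(x) = -log₂(p(x))
I = -log₂(50/87) = -log₂(0.5747)
I = 0.7991 bits


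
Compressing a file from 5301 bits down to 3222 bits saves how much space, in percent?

Space savings = (1 - Compressed/Original) × 100%
= (1 - 3222/5301) × 100%
= 39.22%


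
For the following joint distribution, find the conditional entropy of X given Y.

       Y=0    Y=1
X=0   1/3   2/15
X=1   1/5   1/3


H(X|Y) = Σ_y p(y) H(X|Y=y)
  p(Y=0) = 8/15, H(X|Y=0) = 0.9544
  p(Y=1) = 7/15, H(X|Y=1) = 0.8631
H(X|Y) = 0.5333×0.9544 + 0.4667×0.8631 = 0.9118 bits


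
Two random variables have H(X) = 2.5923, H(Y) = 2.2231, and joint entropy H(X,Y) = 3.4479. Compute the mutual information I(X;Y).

I(X;Y) = H(X) + H(Y) - H(X,Y)
I(X;Y) = 2.5923 + 2.2231 - 3.4479 = 1.3675 bits


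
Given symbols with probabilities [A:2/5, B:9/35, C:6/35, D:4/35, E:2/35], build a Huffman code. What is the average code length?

Huffman tree construction:
Combine smallest probabilities repeatedly
Resulting codes:
  A: 0 (length 1)
  B: 10 (length 2)
  C: 110 (length 3)
  D: 1111 (length 4)
  E: 1110 (length 4)
Average length = Σ p(s) × length(s) = 2.1143 bits


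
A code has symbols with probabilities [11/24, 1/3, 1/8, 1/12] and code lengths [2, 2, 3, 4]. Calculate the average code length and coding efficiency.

Average length L = Σ p_i × l_i = 2.2917 bits
Entropy H = 1.7179 bits
Efficiency η = H/L × 100% = 74.96%


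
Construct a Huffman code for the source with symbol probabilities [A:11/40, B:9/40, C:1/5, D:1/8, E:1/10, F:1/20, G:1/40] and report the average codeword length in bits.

Huffman tree construction:
Combine smallest probabilities repeatedly
Resulting codes:
  A: 10 (length 2)
  B: 01 (length 2)
  C: 00 (length 2)
  D: 110 (length 3)
  E: 1111 (length 4)
  F: 11101 (length 5)
  G: 11100 (length 5)
Average length = Σ p(s) × length(s) = 2.5500 bits


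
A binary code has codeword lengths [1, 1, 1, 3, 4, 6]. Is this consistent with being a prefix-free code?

Kraft inequality: Σ 2^(-l_i) ≤ 1 for prefix-free code
Calculating: 2^(-1) + 2^(-1) + 2^(-1) + 2^(-3) + 2^(-4) + 2^(-6)
= 0.5 + 0.5 + 0.5 + 0.125 + 0.0625 + 0.015625
= 1.7031
Since 1.7031 > 1, prefix-free code does not exist


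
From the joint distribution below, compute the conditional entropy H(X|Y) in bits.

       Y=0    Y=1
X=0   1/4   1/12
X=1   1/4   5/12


H(X|Y) = Σ_y p(y) H(X|Y=y)
  p(Y=0) = 1/2, H(X|Y=0) = 1.0000
  p(Y=1) = 1/2, H(X|Y=1) = 0.6500
H(X|Y) = 0.5000×1.0000 + 0.5000×0.6500 = 0.8250 bits


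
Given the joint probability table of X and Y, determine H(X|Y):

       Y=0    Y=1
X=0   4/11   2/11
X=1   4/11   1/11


H(X|Y) = Σ_y p(y) H(X|Y=y)
  p(Y=0) = 8/11, H(X|Y=0) = 1.0000
  p(Y=1) = 3/11, H(X|Y=1) = 0.9183
H(X|Y) = 0.7273×1.0000 + 0.2727×0.9183 = 0.9777 bits


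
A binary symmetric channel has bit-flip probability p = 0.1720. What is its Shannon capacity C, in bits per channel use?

For BSC with error probability p:
C = 1 - H(p) where H(p) is binary entropy
H(0.1720) = -0.1720 × log₂(0.1720) - 0.8280 × log₂(0.8280)
H(p) = 0.6623
C = 1 - 0.6623 = 0.3377 bits/use


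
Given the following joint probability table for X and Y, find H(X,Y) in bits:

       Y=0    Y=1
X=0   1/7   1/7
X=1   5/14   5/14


H(X,Y) = -Σ p(x,y) log₂ p(x,y)
  p(0,0)=1/7: -0.1429 × log₂(0.1429) = 0.4011
  p(0,1)=1/7: -0.1429 × log₂(0.1429) = 0.4011
  p(1,0)=5/14: -0.3571 × log₂(0.3571) = 0.5305
  p(1,1)=5/14: -0.3571 × log₂(0.3571) = 0.5305
H(X,Y) = 1.8631 bits


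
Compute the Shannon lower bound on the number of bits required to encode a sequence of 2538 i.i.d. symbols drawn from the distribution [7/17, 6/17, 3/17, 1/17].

Entropy H = 1.7395 bits/symbol
Minimum bits = H × n = 1.7395 × 2538
= 4414.73 bits


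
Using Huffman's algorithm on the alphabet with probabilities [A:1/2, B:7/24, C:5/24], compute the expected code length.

Huffman tree construction:
Combine smallest probabilities repeatedly
Resulting codes:
  A: 0 (length 1)
  B: 11 (length 2)
  C: 10 (length 2)
Average length = Σ p(s) × length(s) = 1.5000 bits


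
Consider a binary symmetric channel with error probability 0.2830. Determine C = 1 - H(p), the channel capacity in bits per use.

For BSC with error probability p:
C = 1 - H(p) where H(p) is binary entropy
H(0.2830) = -0.2830 × log₂(0.2830) - 0.7170 × log₂(0.7170)
H(p) = 0.8595
C = 1 - 0.8595 = 0.1405 bits/use


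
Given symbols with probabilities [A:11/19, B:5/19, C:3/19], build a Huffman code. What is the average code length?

Huffman tree construction:
Combine smallest probabilities repeatedly
Resulting codes:
  A: 1 (length 1)
  B: 01 (length 2)
  C: 00 (length 2)
Average length = Σ p(s) × length(s) = 1.4211 bits


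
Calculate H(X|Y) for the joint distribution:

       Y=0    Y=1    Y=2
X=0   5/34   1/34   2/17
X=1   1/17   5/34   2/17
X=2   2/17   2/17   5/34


H(X|Y) = Σ_y p(y) H(X|Y=y)
  p(Y=0) = 11/34, H(X|Y=0) = 1.4949
  p(Y=1) = 5/17, H(X|Y=1) = 1.3610
  p(Y=2) = 13/34, H(X|Y=2) = 1.5766
H(X|Y) = 0.3235×1.4949 + 0.2941×1.3610 + 0.3824×1.5766 = 1.4868 bits


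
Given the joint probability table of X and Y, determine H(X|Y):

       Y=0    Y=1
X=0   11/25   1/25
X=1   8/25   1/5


H(X|Y) = Σ_y p(y) H(X|Y=y)
  p(Y=0) = 19/25, H(X|Y=0) = 0.9819
  p(Y=1) = 6/25, H(X|Y=1) = 0.6500
H(X|Y) = 0.7600×0.9819 + 0.2400×0.6500 = 0.9023 bits


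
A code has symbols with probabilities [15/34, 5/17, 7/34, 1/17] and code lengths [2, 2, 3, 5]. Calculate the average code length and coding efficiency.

Average length L = Σ p_i × l_i = 2.3824 bits
Entropy H = 1.7500 bits
Efficiency η = H/L × 100% = 73.46%


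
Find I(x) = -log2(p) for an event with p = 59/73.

Information content I(x) = -log₂(p(x))
I = -log₂(59/73) = -log₂(0.8082)
I = 0.3072 bits


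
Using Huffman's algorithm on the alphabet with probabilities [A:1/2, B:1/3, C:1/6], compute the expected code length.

Huffman tree construction:
Combine smallest probabilities repeatedly
Resulting codes:
  A: 0 (length 1)
  B: 11 (length 2)
  C: 10 (length 2)
Average length = Σ p(s) × length(s) = 1.5000 bits


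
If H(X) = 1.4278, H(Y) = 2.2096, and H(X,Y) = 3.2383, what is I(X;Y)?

I(X;Y) = H(X) + H(Y) - H(X,Y)
I(X;Y) = 1.4278 + 2.2096 - 3.2383 = 0.3991 bits


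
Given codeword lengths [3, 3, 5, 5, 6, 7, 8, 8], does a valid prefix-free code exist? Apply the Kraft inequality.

Kraft inequality: Σ 2^(-l_i) ≤ 1 for prefix-free code
Calculating: 2^(-3) + 2^(-3) + 2^(-5) + 2^(-5) + 2^(-6) + 2^(-7) + 2^(-8) + 2^(-8)
= 0.125 + 0.125 + 0.03125 + 0.03125 + 0.015625 + 0.0078125 + 0.00390625 + 0.00390625
= 0.3438
Since 0.3438 ≤ 1, prefix-free code exists


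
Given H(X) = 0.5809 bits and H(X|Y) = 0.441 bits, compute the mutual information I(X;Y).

I(X;Y) = H(X) - H(X|Y)
I(X;Y) = 0.5809 - 0.441 = 0.1399 bits


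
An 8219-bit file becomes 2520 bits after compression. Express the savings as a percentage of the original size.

Space savings = (1 - Compressed/Original) × 100%
= (1 - 2520/8219) × 100%
= 69.34%


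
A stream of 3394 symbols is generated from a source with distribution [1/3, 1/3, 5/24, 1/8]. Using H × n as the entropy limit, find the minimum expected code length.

Entropy H = 1.9031 bits/symbol
Minimum bits = H × n = 1.9031 × 3394
= 6459.15 bits


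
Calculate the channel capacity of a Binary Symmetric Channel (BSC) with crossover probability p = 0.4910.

For BSC with error probability p:
C = 1 - H(p) where H(p) is binary entropy
H(0.4910) = -0.4910 × log₂(0.4910) - 0.5090 × log₂(0.5090)
H(p) = 0.9998
C = 1 - 0.9998 = 0.0002 bits/use


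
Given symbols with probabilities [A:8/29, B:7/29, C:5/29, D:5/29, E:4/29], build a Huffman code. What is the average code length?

Huffman tree construction:
Combine smallest probabilities repeatedly
Resulting codes:
  A: 10 (length 2)
  B: 01 (length 2)
  C: 111 (length 3)
  D: 00 (length 2)
  E: 110 (length 3)
Average length = Σ p(s) × length(s) = 2.3103 bits


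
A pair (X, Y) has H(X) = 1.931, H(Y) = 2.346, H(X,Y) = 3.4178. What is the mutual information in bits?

I(X;Y) = H(X) + H(Y) - H(X,Y)
I(X;Y) = 1.931 + 2.346 - 3.4178 = 0.8592 bits


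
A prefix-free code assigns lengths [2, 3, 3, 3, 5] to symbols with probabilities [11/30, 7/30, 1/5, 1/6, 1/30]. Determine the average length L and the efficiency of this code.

Average length L = Σ p_i × l_i = 2.7000 bits
Entropy H = 2.0794 bits
Efficiency η = H/L × 100% = 77.01%


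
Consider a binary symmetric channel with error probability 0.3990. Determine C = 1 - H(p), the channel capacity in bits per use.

For BSC with error probability p:
C = 1 - H(p) where H(p) is binary entropy
H(0.3990) = -0.3990 × log₂(0.3990) - 0.6010 × log₂(0.6010)
H(p) = 0.9704
C = 1 - 0.9704 = 0.0296 bits/use


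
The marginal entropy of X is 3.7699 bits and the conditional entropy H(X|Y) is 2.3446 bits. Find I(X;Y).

I(X;Y) = H(X) - H(X|Y)
I(X;Y) = 3.7699 - 2.3446 = 1.4253 bits


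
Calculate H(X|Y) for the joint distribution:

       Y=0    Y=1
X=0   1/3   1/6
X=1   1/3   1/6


H(X|Y) = Σ_y p(y) H(X|Y=y)
  p(Y=0) = 2/3, H(X|Y=0) = 1.0000
  p(Y=1) = 1/3, H(X|Y=1) = 1.0000
H(X|Y) = 0.6667×1.0000 + 0.3333×1.0000 = 1.0000 bits


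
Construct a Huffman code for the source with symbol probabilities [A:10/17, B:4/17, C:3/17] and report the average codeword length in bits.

Huffman tree construction:
Combine smallest probabilities repeatedly
Resulting codes:
  A: 1 (length 1)
  B: 01 (length 2)
  C: 00 (length 2)
Average length = Σ p(s) × length(s) = 1.4118 bits


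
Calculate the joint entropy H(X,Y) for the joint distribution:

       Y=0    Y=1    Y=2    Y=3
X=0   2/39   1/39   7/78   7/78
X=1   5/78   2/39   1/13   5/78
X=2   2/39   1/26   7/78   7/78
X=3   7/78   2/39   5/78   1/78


H(X,Y) = -Σ p(x,y) log₂ p(x,y)
  p(0,0)=2/39: -0.0513 × log₂(0.0513) = 0.2198
  p(0,1)=1/39: -0.0256 × log₂(0.0256) = 0.1355
  p(0,2)=7/78: -0.0897 × log₂(0.0897) = 0.3121
  p(0,3)=7/78: -0.0897 × log₂(0.0897) = 0.3121
  p(1,0)=5/78: -0.0641 × log₂(0.0641) = 0.2541
  p(1,1)=2/39: -0.0513 × log₂(0.0513) = 0.2198
  p(1,2)=1/13: -0.0769 × log₂(0.0769) = 0.2846
  p(1,3)=5/78: -0.0641 × log₂(0.0641) = 0.2541
  p(2,0)=2/39: -0.0513 × log₂(0.0513) = 0.2198
  p(2,1)=1/26: -0.0385 × log₂(0.0385) = 0.1808
  p(2,2)=7/78: -0.0897 × log₂(0.0897) = 0.3121
  p(2,3)=7/78: -0.0897 × log₂(0.0897) = 0.3121
  p(3,0)=7/78: -0.0897 × log₂(0.0897) = 0.3121
  p(3,1)=2/39: -0.0513 × log₂(0.0513) = 0.2198
  p(3,2)=5/78: -0.0641 × log₂(0.0641) = 0.2541
  p(3,3)=1/78: -0.0128 × log₂(0.0128) = 0.0806
H(X,Y) = 3.8835 bits


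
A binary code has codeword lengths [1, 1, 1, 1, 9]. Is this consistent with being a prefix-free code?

Kraft inequality: Σ 2^(-l_i) ≤ 1 for prefix-free code
Calculating: 2^(-1) + 2^(-1) + 2^(-1) + 2^(-1) + 2^(-9)
= 0.5 + 0.5 + 0.5 + 0.5 + 0.001953125
= 2.0020
Since 2.0020 > 1, prefix-free code does not exist


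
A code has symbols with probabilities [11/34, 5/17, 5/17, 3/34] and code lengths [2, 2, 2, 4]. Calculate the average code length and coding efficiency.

Average length L = Σ p_i × l_i = 2.1765 bits
Entropy H = 1.8743 bits
Efficiency η = H/L × 100% = 86.12%


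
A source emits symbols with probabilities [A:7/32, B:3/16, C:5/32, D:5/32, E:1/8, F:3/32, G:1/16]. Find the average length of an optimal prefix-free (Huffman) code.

Huffman tree construction:
Combine smallest probabilities repeatedly
Resulting codes:
  A: 01 (length 2)
  B: 00 (length 2)
  C: 101 (length 3)
  D: 110 (length 3)
  E: 100 (length 3)
  F: 1111 (length 4)
  G: 1110 (length 4)
Average length = Σ p(s) × length(s) = 2.7500 bits


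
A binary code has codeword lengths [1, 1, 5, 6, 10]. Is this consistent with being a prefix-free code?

Kraft inequality: Σ 2^(-l_i) ≤ 1 for prefix-free code
Calculating: 2^(-1) + 2^(-1) + 2^(-5) + 2^(-6) + 2^(-10)
= 0.5 + 0.5 + 0.03125 + 0.015625 + 0.0009765625
= 1.0479
Since 1.0479 > 1, prefix-free code does not exist


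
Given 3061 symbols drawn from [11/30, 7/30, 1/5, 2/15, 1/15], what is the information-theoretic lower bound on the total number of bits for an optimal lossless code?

Entropy H = 2.1331 bits/symbol
Minimum bits = H × n = 2.1331 × 3061
= 6529.29 bits


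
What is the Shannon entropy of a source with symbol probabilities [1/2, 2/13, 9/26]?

H(X) = -Σ p(x) log₂ p(x)
  -1/2 × log₂(1/2) = 0.5000
  -2/13 × log₂(2/13) = 0.4155
  -9/26 × log₂(9/26) = 0.5298
H(X) = 1.4452 bits


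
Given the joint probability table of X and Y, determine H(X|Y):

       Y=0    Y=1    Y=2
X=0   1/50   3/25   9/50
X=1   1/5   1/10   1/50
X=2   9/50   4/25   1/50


H(X|Y) = Σ_y p(y) H(X|Y=y)
  p(Y=0) = 2/5, H(X|Y=0) = 1.2345
  p(Y=1) = 19/50, H(X|Y=1) = 1.5574
  p(Y=2) = 11/50, H(X|Y=2) = 0.8659
H(X|Y) = 0.4000×1.2345 + 0.3800×1.5574 + 0.2200×0.8659 = 1.2761 bits


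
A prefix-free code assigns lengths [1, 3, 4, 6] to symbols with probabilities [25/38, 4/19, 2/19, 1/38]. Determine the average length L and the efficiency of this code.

Average length L = Σ p_i × l_i = 1.8684 bits
Entropy H = 1.3507 bits
Efficiency η = H/L × 100% = 72.29%


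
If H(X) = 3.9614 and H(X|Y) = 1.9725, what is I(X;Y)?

I(X;Y) = H(X) - H(X|Y)
I(X;Y) = 3.9614 - 1.9725 = 1.9889 bits


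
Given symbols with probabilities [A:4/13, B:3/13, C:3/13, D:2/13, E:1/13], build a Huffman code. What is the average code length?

Huffman tree construction:
Combine smallest probabilities repeatedly
Resulting codes:
  A: 11 (length 2)
  B: 00 (length 2)
  C: 01 (length 2)
  D: 101 (length 3)
  E: 100 (length 3)
Average length = Σ p(s) × length(s) = 2.2308 bits


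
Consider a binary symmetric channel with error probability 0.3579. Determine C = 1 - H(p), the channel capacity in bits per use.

For BSC with error probability p:
C = 1 - H(p) where H(p) is binary entropy
H(0.3579) = -0.3579 × log₂(0.3579) - 0.6421 × log₂(0.6421)
H(p) = 0.9409
C = 1 - 0.9409 = 0.0591 bits/use


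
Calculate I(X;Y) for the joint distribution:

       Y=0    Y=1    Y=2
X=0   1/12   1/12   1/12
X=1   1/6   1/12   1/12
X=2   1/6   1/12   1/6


H(X) = 1.5546, H(Y) = 1.5546, H(X,Y) = 3.0850
I(X;Y) = H(X) + H(Y) - H(X,Y) = 0.0242 bits


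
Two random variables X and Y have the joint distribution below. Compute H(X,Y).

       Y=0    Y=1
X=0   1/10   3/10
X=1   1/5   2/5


H(X,Y) = -Σ p(x,y) log₂ p(x,y)
  p(0,0)=1/10: -0.1000 × log₂(0.1000) = 0.3322
  p(0,1)=3/10: -0.3000 × log₂(0.3000) = 0.5211
  p(1,0)=1/5: -0.2000 × log₂(0.2000) = 0.4644
  p(1,1)=2/5: -0.4000 × log₂(0.4000) = 0.5288
H(X,Y) = 1.8464 bits


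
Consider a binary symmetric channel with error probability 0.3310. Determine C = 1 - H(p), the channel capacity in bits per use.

For BSC with error probability p:
C = 1 - H(p) where H(p) is binary entropy
H(0.3310) = -0.3310 × log₂(0.3310) - 0.6690 × log₂(0.6690)
H(p) = 0.9159
C = 1 - 0.9159 = 0.0841 bits/use


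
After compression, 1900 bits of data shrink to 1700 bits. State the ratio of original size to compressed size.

Compression ratio = Original / Compressed
= 1900 / 1700 = 1.12:1


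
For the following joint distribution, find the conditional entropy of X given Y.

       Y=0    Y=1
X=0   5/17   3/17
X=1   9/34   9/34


H(X|Y) = Σ_y p(y) H(X|Y=y)
  p(Y=0) = 19/34, H(X|Y=0) = 0.9980
  p(Y=1) = 15/34, H(X|Y=1) = 0.9710
H(X|Y) = 0.5588×0.9980 + 0.4412×0.9710 = 0.9861 bits


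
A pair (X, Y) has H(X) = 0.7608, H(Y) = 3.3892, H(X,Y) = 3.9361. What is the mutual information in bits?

I(X;Y) = H(X) + H(Y) - H(X,Y)
I(X;Y) = 0.7608 + 3.3892 - 3.9361 = 0.2139 bits


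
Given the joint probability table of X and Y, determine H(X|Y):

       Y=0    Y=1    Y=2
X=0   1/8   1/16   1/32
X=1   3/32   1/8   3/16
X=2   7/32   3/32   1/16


H(X|Y) = Σ_y p(y) H(X|Y=y)
  p(Y=0) = 7/16, H(X|Y=0) = 1.4926
  p(Y=1) = 9/32, H(X|Y=1) = 1.5305
  p(Y=2) = 9/32, H(X|Y=2) = 1.2244
H(X|Y) = 0.4375×1.4926 + 0.2812×1.5305 + 0.2812×1.2244 = 1.4278 bits


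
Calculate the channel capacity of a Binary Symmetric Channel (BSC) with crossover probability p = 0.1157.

For BSC with error probability p:
C = 1 - H(p) where H(p) is binary entropy
H(0.1157) = -0.1157 × log₂(0.1157) - 0.8843 × log₂(0.8843)
H(p) = 0.5169
C = 1 - 0.5169 = 0.4831 bits/use


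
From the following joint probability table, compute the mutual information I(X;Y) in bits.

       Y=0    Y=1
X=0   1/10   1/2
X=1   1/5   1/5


H(X) = 0.9710, H(Y) = 0.8813, H(X,Y) = 1.7610
I(X;Y) = H(X) + H(Y) - H(X,Y) = 0.0913 bits


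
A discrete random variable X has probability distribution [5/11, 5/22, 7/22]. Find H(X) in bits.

H(X) = -Σ p(x) log₂ p(x)
  -5/11 × log₂(5/11) = 0.5170
  -5/22 × log₂(5/22) = 0.4858
  -7/22 × log₂(7/22) = 0.5257
H(X) = 1.5285 bits


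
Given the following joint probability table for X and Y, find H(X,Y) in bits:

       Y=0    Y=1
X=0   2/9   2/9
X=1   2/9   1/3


H(X,Y) = -Σ p(x,y) log₂ p(x,y)
  p(0,0)=2/9: -0.2222 × log₂(0.2222) = 0.4822
  p(0,1)=2/9: -0.2222 × log₂(0.2222) = 0.4822
  p(1,0)=2/9: -0.2222 × log₂(0.2222) = 0.4822
  p(1,1)=1/3: -0.3333 × log₂(0.3333) = 0.5283
H(X,Y) = 1.9749 bits


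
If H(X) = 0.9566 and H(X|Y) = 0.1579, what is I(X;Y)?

I(X;Y) = H(X) - H(X|Y)
I(X;Y) = 0.9566 - 0.1579 = 0.7987 bits


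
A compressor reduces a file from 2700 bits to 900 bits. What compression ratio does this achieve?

Compression ratio = Original / Compressed
= 2700 / 900 = 3.00:1


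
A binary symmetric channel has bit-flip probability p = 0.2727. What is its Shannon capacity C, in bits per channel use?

For BSC with error probability p:
C = 1 - H(p) where H(p) is binary entropy
H(0.2727) = -0.2727 × log₂(0.2727) - 0.7273 × log₂(0.7273)
H(p) = 0.8453
C = 1 - 0.8453 = 0.1547 bits/use


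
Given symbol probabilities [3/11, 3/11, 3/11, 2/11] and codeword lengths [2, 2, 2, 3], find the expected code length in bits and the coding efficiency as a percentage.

Average length L = Σ p_i × l_i = 2.1818 bits
Entropy H = 1.9808 bits
Efficiency η = H/L × 100% = 90.79%


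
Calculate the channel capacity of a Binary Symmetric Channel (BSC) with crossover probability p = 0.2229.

For BSC with error probability p:
C = 1 - H(p) where H(p) is binary entropy
H(0.2229) = -0.2229 × log₂(0.2229) - 0.7771 × log₂(0.7771)
H(p) = 0.7654
C = 1 - 0.7654 = 0.2346 bits/use


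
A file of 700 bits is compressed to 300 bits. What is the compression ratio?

Compression ratio = Original / Compressed
= 700 / 300 = 2.33:1


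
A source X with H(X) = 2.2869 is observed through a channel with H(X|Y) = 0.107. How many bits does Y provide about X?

I(X;Y) = H(X) - H(X|Y)
I(X;Y) = 2.2869 - 0.107 = 2.1799 bits


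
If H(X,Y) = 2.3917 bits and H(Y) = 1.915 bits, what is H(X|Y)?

Chain rule: H(X,Y) = H(X|Y) + H(Y)
H(X|Y) = H(X,Y) - H(Y) = 2.3917 - 1.915 = 0.4767 bits


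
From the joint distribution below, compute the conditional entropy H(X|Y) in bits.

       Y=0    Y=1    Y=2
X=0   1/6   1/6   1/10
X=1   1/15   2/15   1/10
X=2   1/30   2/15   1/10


H(X|Y) = Σ_y p(y) H(X|Y=y)
  p(Y=0) = 4/15, H(X|Y=0) = 1.2988
  p(Y=1) = 13/30, H(X|Y=1) = 1.5766
  p(Y=2) = 3/10, H(X|Y=2) = 1.5850
H(X|Y) = 0.2667×1.2988 + 0.4333×1.5766 + 0.3000×1.5850 = 1.5050 bits


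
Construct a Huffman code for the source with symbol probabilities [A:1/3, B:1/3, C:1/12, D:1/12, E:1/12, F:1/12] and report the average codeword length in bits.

Huffman tree construction:
Combine smallest probabilities repeatedly
Resulting codes:
  A: 10 (length 2)
  B: 11 (length 2)
  C: 000 (length 3)
  D: 001 (length 3)
  E: 010 (length 3)
  F: 011 (length 3)
Average length = Σ p(s) × length(s) = 2.3333 bits


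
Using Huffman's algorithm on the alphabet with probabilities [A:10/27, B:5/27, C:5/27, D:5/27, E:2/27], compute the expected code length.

Huffman tree construction:
Combine smallest probabilities repeatedly
Resulting codes:
  A: 11 (length 2)
  B: 101 (length 3)
  C: 00 (length 2)
  D: 01 (length 2)
  E: 100 (length 3)
Average length = Σ p(s) × length(s) = 2.2593 bits


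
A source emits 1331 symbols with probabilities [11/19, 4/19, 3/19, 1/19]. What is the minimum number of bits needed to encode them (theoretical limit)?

Entropy H = 1.5738 bits/symbol
Minimum bits = H × n = 1.5738 × 1331
= 2094.71 bits


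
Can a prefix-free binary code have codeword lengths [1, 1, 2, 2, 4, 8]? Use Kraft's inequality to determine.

Kraft inequality: Σ 2^(-l_i) ≤ 1 for prefix-free code
Calculating: 2^(-1) + 2^(-1) + 2^(-2) + 2^(-2) + 2^(-4) + 2^(-8)
= 0.5 + 0.5 + 0.25 + 0.25 + 0.0625 + 0.00390625
= 1.5664
Since 1.5664 > 1, prefix-free code does not exist


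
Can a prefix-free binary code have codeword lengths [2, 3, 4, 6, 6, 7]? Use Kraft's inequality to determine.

Kraft inequality: Σ 2^(-l_i) ≤ 1 for prefix-free code
Calculating: 2^(-2) + 2^(-3) + 2^(-4) + 2^(-6) + 2^(-6) + 2^(-7)
= 0.25 + 0.125 + 0.0625 + 0.015625 + 0.015625 + 0.0078125
= 0.4766
Since 0.4766 ≤ 1, prefix-free code exists


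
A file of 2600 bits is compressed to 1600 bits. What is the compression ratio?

Compression ratio = Original / Compressed
= 2600 / 1600 = 1.62:1


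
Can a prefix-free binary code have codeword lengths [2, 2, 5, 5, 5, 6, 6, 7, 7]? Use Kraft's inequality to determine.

Kraft inequality: Σ 2^(-l_i) ≤ 1 for prefix-free code
Calculating: 2^(-2) + 2^(-2) + 2^(-5) + 2^(-5) + 2^(-5) + 2^(-6) + 2^(-6) + 2^(-7) + 2^(-7)
= 0.25 + 0.25 + 0.03125 + 0.03125 + 0.03125 + 0.015625 + 0.015625 + 0.0078125 + 0.0078125
= 0.6406
Since 0.6406 ≤ 1, prefix-free code exists


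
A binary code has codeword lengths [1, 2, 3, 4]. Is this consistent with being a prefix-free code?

Kraft inequality: Σ 2^(-l_i) ≤ 1 for prefix-free code
Calculating: 2^(-1) + 2^(-2) + 2^(-3) + 2^(-4)
= 0.5 + 0.25 + 0.125 + 0.0625
= 0.9375
Since 0.9375 ≤ 1, prefix-free code exists


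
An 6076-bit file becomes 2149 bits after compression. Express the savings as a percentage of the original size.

Space savings = (1 - Compressed/Original) × 100%
= (1 - 2149/6076) × 100%
= 64.63%


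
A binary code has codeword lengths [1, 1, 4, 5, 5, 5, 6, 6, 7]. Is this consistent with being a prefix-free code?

Kraft inequality: Σ 2^(-l_i) ≤ 1 for prefix-free code
Calculating: 2^(-1) + 2^(-1) + 2^(-4) + 2^(-5) + 2^(-5) + 2^(-5) + 2^(-6) + 2^(-6) + 2^(-7)
= 0.5 + 0.5 + 0.0625 + 0.03125 + 0.03125 + 0.03125 + 0.015625 + 0.015625 + 0.0078125
= 1.1953
Since 1.1953 > 1, prefix-free code does not exist


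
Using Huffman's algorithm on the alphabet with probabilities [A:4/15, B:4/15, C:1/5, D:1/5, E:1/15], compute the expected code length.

Huffman tree construction:
Combine smallest probabilities repeatedly
Resulting codes:
  A: 01 (length 2)
  B: 10 (length 2)
  C: 111 (length 3)
  D: 00 (length 2)
  E: 110 (length 3)
Average length = Σ p(s) × length(s) = 2.2667 bits


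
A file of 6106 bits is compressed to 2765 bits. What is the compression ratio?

Compression ratio = Original / Compressed
= 6106 / 2765 = 2.21:1


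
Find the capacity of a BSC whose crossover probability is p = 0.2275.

For BSC with error probability p:
C = 1 - H(p) where H(p) is binary entropy
H(0.2275) = -0.2275 × log₂(0.2275) - 0.7725 × log₂(0.7725)
H(p) = 0.7736
C = 1 - 0.7736 = 0.2264 bits/use


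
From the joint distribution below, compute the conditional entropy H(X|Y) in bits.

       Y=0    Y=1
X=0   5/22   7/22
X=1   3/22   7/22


H(X|Y) = Σ_y p(y) H(X|Y=y)
  p(Y=0) = 4/11, H(X|Y=0) = 0.9544
  p(Y=1) = 7/11, H(X|Y=1) = 1.0000
H(X|Y) = 0.3636×0.9544 + 0.6364×1.0000 = 0.9834 bits


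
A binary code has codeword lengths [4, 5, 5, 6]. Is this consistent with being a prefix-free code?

Kraft inequality: Σ 2^(-l_i) ≤ 1 for prefix-free code
Calculating: 2^(-4) + 2^(-5) + 2^(-5) + 2^(-6)
= 0.0625 + 0.03125 + 0.03125 + 0.015625
= 0.1406
Since 0.1406 ≤ 1, prefix-free code exists


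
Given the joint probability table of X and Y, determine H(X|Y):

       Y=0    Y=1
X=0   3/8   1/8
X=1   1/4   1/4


H(X|Y) = Σ_y p(y) H(X|Y=y)
  p(Y=0) = 5/8, H(X|Y=0) = 0.9710
  p(Y=1) = 3/8, H(X|Y=1) = 0.9183
H(X|Y) = 0.6250×0.9710 + 0.3750×0.9183 = 0.9512 bits


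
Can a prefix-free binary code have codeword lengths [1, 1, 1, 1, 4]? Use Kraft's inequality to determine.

Kraft inequality: Σ 2^(-l_i) ≤ 1 for prefix-free code
Calculating: 2^(-1) + 2^(-1) + 2^(-1) + 2^(-1) + 2^(-4)
= 0.5 + 0.5 + 0.5 + 0.5 + 0.0625
= 2.0625
Since 2.0625 > 1, prefix-free code does not exist


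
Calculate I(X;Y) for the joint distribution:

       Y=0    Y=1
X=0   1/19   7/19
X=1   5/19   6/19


H(X) = 0.9819, H(Y) = 0.8997, H(X,Y) = 1.7863
I(X;Y) = H(X) + H(Y) - H(X,Y) = 0.0954 bits


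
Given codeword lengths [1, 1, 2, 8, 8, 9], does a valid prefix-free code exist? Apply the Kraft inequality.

Kraft inequality: Σ 2^(-l_i) ≤ 1 for prefix-free code
Calculating: 2^(-1) + 2^(-1) + 2^(-2) + 2^(-8) + 2^(-8) + 2^(-9)
= 0.5 + 0.5 + 0.25 + 0.00390625 + 0.00390625 + 0.001953125
= 1.2598
Since 1.2598 > 1, prefix-free code does not exist


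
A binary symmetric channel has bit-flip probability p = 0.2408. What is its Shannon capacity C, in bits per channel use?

For BSC with error probability p:
C = 1 - H(p) where H(p) is binary entropy
H(0.2408) = -0.2408 × log₂(0.2408) - 0.7592 × log₂(0.7592)
H(p) = 0.7964
C = 1 - 0.7964 = 0.2036 bits/use


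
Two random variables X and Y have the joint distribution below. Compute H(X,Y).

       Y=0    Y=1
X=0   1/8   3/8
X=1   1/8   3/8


H(X,Y) = -Σ p(x,y) log₂ p(x,y)
  p(0,0)=1/8: -0.1250 × log₂(0.1250) = 0.3750
  p(0,1)=3/8: -0.3750 × log₂(0.3750) = 0.5306
  p(1,0)=1/8: -0.1250 × log₂(0.1250) = 0.3750
  p(1,1)=3/8: -0.3750 × log₂(0.3750) = 0.5306
H(X,Y) = 1.8113 bits


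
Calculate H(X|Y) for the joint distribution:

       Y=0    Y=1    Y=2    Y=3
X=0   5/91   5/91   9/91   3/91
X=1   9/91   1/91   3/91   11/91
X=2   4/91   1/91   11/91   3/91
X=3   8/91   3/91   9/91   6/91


H(X|Y) = Σ_y p(y) H(X|Y=y)
  p(Y=0) = 2/7, H(X|Y=0) = 1.9259
  p(Y=1) = 10/91, H(X|Y=1) = 1.6855
  p(Y=2) = 32/91, H(X|Y=2) = 1.8791
  p(Y=3) = 23/91, H(X|Y=3) = 1.7812
H(X|Y) = 0.2857×1.9259 + 0.1099×1.6855 + 0.3516×1.8791 + 0.2527×1.7812 = 1.8465 bits


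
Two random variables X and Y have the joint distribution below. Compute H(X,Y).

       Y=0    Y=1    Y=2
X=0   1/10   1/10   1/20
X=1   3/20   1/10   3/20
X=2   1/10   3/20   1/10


H(X,Y) = -Σ p(x,y) log₂ p(x,y)
  p(0,0)=1/10: -0.1000 × log₂(0.1000) = 0.3322
  p(0,1)=1/10: -0.1000 × log₂(0.1000) = 0.3322
  p(0,2)=1/20: -0.0500 × log₂(0.0500) = 0.2161
  p(1,0)=3/20: -0.1500 × log₂(0.1500) = 0.4105
  p(1,1)=1/10: -0.1000 × log₂(0.1000) = 0.3322
  p(1,2)=3/20: -0.1500 × log₂(0.1500) = 0.4105
  p(2,0)=1/10: -0.1000 × log₂(0.1000) = 0.3322
  p(2,1)=3/20: -0.1500 × log₂(0.1500) = 0.4105
  p(2,2)=1/10: -0.1000 × log₂(0.1000) = 0.3322
H(X,Y) = 3.1087 bits


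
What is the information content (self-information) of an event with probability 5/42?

Information content I(x) = -log₂(p(x))
I = -log₂(5/42) = -log₂(0.1190)
I = 3.0704 bits


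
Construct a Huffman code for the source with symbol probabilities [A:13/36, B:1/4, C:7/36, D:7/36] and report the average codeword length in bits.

Huffman tree construction:
Combine smallest probabilities repeatedly
Resulting codes:
  A: 11 (length 2)
  B: 10 (length 2)
  C: 00 (length 2)
  D: 01 (length 2)
Average length = Σ p(s) × length(s) = 2.0000 bits


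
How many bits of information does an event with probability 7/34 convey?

Information content I(x) = -log₂(p(x))
I = -log₂(7/34) = -log₂(0.2059)
I = 2.2801 bits


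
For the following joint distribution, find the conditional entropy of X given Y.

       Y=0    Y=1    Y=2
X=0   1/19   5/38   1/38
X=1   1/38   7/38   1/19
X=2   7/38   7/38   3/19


H(X|Y) = Σ_y p(y) H(X|Y=y)
  p(Y=0) = 5/19, H(X|Y=0) = 1.1568
  p(Y=1) = 1/2, H(X|Y=1) = 1.5683
  p(Y=2) = 9/38, H(X|Y=2) = 1.2244
H(X|Y) = 0.2632×1.1568 + 0.5000×1.5683 + 0.2368×1.2244 = 1.3786 bits


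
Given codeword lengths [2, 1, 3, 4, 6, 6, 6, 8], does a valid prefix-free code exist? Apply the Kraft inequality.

Kraft inequality: Σ 2^(-l_i) ≤ 1 for prefix-free code
Calculating: 2^(-2) + 2^(-1) + 2^(-3) + 2^(-4) + 2^(-6) + 2^(-6) + 2^(-6) + 2^(-8)
= 0.25 + 0.5 + 0.125 + 0.0625 + 0.015625 + 0.015625 + 0.015625 + 0.00390625
= 0.9883
Since 0.9883 ≤ 1, prefix-free code exists


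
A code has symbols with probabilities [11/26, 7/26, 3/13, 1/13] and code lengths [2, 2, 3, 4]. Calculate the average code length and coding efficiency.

Average length L = Σ p_i × l_i = 2.3846 bits
Entropy H = 1.8076 bits
Efficiency η = H/L × 100% = 75.80%


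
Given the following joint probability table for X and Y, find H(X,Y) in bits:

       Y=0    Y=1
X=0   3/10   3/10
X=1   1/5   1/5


H(X,Y) = -Σ p(x,y) log₂ p(x,y)
  p(0,0)=3/10: -0.3000 × log₂(0.3000) = 0.5211
  p(0,1)=3/10: -0.3000 × log₂(0.3000) = 0.5211
  p(1,0)=1/5: -0.2000 × log₂(0.2000) = 0.4644
  p(1,1)=1/5: -0.2000 × log₂(0.2000) = 0.4644
H(X,Y) = 1.9710 bits


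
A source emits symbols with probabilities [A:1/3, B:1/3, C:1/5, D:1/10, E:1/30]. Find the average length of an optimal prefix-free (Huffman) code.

Huffman tree construction:
Combine smallest probabilities repeatedly
Resulting codes:
  A: 10 (length 2)
  B: 11 (length 2)
  C: 01 (length 2)
  D: 001 (length 3)
  E: 000 (length 3)
Average length = Σ p(s) × length(s) = 2.1333 bits


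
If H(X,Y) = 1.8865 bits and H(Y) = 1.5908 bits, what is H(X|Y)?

Chain rule: H(X,Y) = H(X|Y) + H(Y)
H(X|Y) = H(X,Y) - H(Y) = 1.8865 - 1.5908 = 0.2957 bits


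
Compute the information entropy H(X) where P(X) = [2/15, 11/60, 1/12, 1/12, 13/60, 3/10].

H(X) = -Σ p(x) log₂ p(x)
  -2/15 × log₂(2/15) = 0.3876
  -11/60 × log₂(11/60) = 0.4487
  -1/12 × log₂(1/12) = 0.2987
  -1/12 × log₂(1/12) = 0.2987
  -13/60 × log₂(13/60) = 0.4781
  -3/10 × log₂(3/10) = 0.5211
H(X) = 2.4329 bits


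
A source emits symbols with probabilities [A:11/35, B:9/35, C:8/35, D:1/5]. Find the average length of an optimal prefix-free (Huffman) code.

Huffman tree construction:
Combine smallest probabilities repeatedly
Resulting codes:
  A: 11 (length 2)
  B: 10 (length 2)
  C: 01 (length 2)
  D: 00 (length 2)
Average length = Σ p(s) × length(s) = 2.0000 bits


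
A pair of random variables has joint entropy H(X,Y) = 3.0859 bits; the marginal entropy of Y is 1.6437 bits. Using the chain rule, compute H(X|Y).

Chain rule: H(X,Y) = H(X|Y) + H(Y)
H(X|Y) = H(X,Y) - H(Y) = 3.0859 - 1.6437 = 1.4422 bits


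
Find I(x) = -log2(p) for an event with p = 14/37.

Information content I(x) = -log₂(p(x))
I = -log₂(14/37) = -log₂(0.3784)
I = 1.4021 bits


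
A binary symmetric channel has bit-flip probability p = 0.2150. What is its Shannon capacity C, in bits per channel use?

For BSC with error probability p:
C = 1 - H(p) where H(p) is binary entropy
H(0.2150) = -0.2150 × log₂(0.2150) - 0.7850 × log₂(0.7850)
H(p) = 0.7509
C = 1 - 0.7509 = 0.2491 bits/use


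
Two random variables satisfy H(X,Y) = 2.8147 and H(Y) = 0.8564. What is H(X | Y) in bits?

Chain rule: H(X,Y) = H(X|Y) + H(Y)
H(X|Y) = H(X,Y) - H(Y) = 2.8147 - 0.8564 = 1.9583 bits


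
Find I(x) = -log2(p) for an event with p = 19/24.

Information content I(x) = -log₂(p(x))
I = -log₂(19/24) = -log₂(0.7917)
I = 0.3370 bits


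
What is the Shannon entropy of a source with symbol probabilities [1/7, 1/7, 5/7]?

H(X) = -Σ p(x) log₂ p(x)
  -1/7 × log₂(1/7) = 0.4011
  -1/7 × log₂(1/7) = 0.4011
  -5/7 × log₂(5/7) = 0.3467
H(X) = 1.1488 bits


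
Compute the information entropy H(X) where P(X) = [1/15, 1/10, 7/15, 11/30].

H(X) = -Σ p(x) log₂ p(x)
  -1/15 × log₂(1/15) = 0.2605
  -1/10 × log₂(1/10) = 0.3322
  -7/15 × log₂(7/15) = 0.5131
  -11/30 × log₂(11/30) = 0.5307
H(X) = 1.6365 bits


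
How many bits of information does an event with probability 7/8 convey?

Information content I(x) = -log₂(p(x))
I = -log₂(7/8) = -log₂(0.8750)
I = 0.1926 bits


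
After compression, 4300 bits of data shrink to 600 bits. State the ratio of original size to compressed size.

Compression ratio = Original / Compressed
= 4300 / 600 = 7.17:1


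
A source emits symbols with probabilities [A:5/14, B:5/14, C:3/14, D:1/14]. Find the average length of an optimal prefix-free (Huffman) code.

Huffman tree construction:
Combine smallest probabilities repeatedly
Resulting codes:
  A: 11 (length 2)
  B: 0 (length 1)
  C: 101 (length 3)
  D: 100 (length 3)
Average length = Σ p(s) × length(s) = 1.9286 bits


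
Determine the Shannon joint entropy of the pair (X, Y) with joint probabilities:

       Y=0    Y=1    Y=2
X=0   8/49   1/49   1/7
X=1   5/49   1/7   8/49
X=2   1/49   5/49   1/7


H(X,Y) = -Σ p(x,y) log₂ p(x,y)
  p(0,0)=8/49: -0.1633 × log₂(0.1633) = 0.4269
  p(0,1)=1/49: -0.0204 × log₂(0.0204) = 0.1146
  p(0,2)=1/7: -0.1429 × log₂(0.1429) = 0.4011
  p(1,0)=5/49: -0.1020 × log₂(0.1020) = 0.3360
  p(1,1)=1/7: -0.1429 × log₂(0.1429) = 0.4011
  p(1,2)=8/49: -0.1633 × log₂(0.1633) = 0.4269
  p(2,0)=1/49: -0.0204 × log₂(0.0204) = 0.1146
  p(2,1)=5/49: -0.1020 × log₂(0.1020) = 0.3360
  p(2,2)=1/7: -0.1429 × log₂(0.1429) = 0.4011
H(X,Y) = 2.9581 bits


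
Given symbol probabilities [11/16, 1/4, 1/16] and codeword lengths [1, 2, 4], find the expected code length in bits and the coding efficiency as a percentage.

Average length L = Σ p_i × l_i = 1.4375 bits
Entropy H = 1.1216 bits
Efficiency η = H/L × 100% = 78.03%


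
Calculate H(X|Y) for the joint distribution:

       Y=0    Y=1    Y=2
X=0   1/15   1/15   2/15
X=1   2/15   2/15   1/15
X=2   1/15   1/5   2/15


H(X|Y) = Σ_y p(y) H(X|Y=y)
  p(Y=0) = 4/15, H(X|Y=0) = 1.5000
  p(Y=1) = 2/5, H(X|Y=1) = 1.4591
  p(Y=2) = 1/3, H(X|Y=2) = 1.5219
H(X|Y) = 0.2667×1.5000 + 0.4000×1.4591 + 0.3333×1.5219 = 1.4910 bits


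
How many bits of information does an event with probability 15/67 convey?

Information content I(x) = -log₂(p(x))
I = -log₂(15/67) = -log₂(0.2239)
I = 2.1592 bits
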